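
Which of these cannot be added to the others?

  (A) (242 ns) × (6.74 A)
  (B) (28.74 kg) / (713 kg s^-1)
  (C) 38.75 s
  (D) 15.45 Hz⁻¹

Dimensions:
  (A) [s] · [A] = s·A
  (B) [kg] / [kg·s⁻¹] = s
  (C) s
  (D) Hz⁻¹ = (s⁻¹)⁻¹ = s
All reduce to s except (A), which is s·A.

(A)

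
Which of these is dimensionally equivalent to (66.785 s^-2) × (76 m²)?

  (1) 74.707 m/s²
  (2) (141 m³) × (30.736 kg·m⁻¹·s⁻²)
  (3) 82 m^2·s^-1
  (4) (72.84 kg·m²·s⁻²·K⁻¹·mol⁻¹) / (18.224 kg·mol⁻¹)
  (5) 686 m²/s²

(5)

Reference: [s⁻²] · [m²] = m²·s⁻².
Each option:
  (1) m·s⁻²
  (2) [m³] · [kg·m⁻¹·s⁻²] = kg·m²·s⁻²
  (3) m²·s⁻¹
  (4) [kg·m²·s⁻²·K⁻¹·mol⁻¹] / [kg·mol⁻¹] = m²·s⁻²·K⁻¹
  (5) m²·s⁻²  ← same
Only (5) matches m²·s⁻².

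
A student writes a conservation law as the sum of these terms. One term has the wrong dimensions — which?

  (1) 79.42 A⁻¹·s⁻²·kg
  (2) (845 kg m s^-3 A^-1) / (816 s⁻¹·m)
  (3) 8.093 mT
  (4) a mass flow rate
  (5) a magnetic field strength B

Expand each in SI base units:
  (1) kg·s⁻²·A⁻¹
  (2) [kg·m·s⁻³·A⁻¹] / [m·s⁻¹] = kg·s⁻²·A⁻¹
  (3) T = Wb·m⁻² = kg·s⁻²·A⁻¹
  (4) [mass flow rate] = kg·s⁻¹
  (5) [magnetic field strength B] = kg·s⁻²·A⁻¹
All reduce to kg·s⁻²·A⁻¹ except (4), which is kg·s⁻¹.

(4)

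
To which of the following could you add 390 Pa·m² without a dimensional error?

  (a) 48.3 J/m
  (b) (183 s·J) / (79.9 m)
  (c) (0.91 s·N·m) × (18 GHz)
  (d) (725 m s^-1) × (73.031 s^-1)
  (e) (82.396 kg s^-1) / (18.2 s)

(a)

Reference: Pa·m² = N·m⁻²·m² = kg·m·s⁻².
Each option:
  (a) J·m⁻¹ = N·m·m⁻¹ = kg·m·s⁻²  ← same
  (b) [kg·m²·s⁻¹] / [m] = kg·m·s⁻¹
  (c) [kg·m²·s⁻¹] · [s⁻¹] = kg·m²·s⁻²
  (d) [m·s⁻¹] · [s⁻¹] = m·s⁻²
  (e) [kg·s⁻¹] / [s] = kg·s⁻²
Only (a) matches kg·m·s⁻².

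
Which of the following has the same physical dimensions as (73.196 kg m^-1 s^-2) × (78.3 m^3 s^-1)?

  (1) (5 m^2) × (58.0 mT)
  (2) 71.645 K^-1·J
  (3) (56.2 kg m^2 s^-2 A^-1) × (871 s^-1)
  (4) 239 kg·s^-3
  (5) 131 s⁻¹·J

Reference: [kg·m⁻¹·s⁻²] · [m³·s⁻¹] = kg·m²·s⁻³.
Each option:
  (1) [m²] · [kg·s⁻²·A⁻¹] = kg·m²·s⁻²·A⁻¹
  (2) J·K⁻¹ = N·m·K⁻¹ = kg·m²·s⁻²·K⁻¹
  (3) [kg·m²·s⁻²·A⁻¹] · [s⁻¹] = kg·m²·s⁻³·A⁻¹
  (4) kg·s⁻³
  (5) J·s⁻¹ = N·m·s⁻¹ = kg·m²·s⁻³  ← same
Only (5) matches kg·m²·s⁻³.

(5)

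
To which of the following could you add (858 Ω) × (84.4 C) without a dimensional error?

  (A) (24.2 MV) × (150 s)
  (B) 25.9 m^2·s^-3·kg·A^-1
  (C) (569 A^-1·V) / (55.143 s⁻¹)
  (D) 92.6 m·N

Reference: [kg·m²·s⁻³·A⁻²] · [s·A] = kg·m²·s⁻²·A⁻¹.
Each option:
  (A) [kg·m²·s⁻³·A⁻¹] · [s] = kg·m²·s⁻²·A⁻¹  ← same
  (B) kg·m²·s⁻³·A⁻¹
  (C) [kg·m²·s⁻³·A⁻²] / [s⁻¹] = kg·m²·s⁻²·A⁻²
  (D) N·m = kg·m·s⁻²·m = kg·m²·s⁻²
Only (A) matches kg·m²·s⁻²·A⁻¹.

(A)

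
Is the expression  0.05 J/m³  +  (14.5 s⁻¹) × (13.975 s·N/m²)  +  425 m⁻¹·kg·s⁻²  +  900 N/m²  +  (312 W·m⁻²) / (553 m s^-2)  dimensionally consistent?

No

Expand each in SI base units:
  0.05 J/m³:  J·m⁻³ = N·m·m⁻³ = kg·m⁻¹·s⁻²
  (14.5 s⁻¹) × (13.975 s·N/m²):  [s⁻¹] · [kg·m⁻¹·s⁻¹] = kg·m⁻¹·s⁻²
  425 m⁻¹·kg·s⁻²:  kg·m⁻¹·s⁻²
  900 N/m²:  N·m⁻² = kg·m·s⁻²·m⁻² = kg·m⁻¹·s⁻²
  (312 W·m⁻²) / (553 m s^-2):  [kg·s⁻³] / [m·s⁻²] = kg·m⁻¹·s⁻¹
The terms do not share a single dimension (kg·m⁻¹·s⁻² vs kg·m⁻¹·s⁻¹).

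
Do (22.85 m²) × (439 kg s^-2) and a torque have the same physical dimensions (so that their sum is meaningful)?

Yes

Work out the base dimensions of each:
  (22.85 m²) × (439 kg s^-2):  [m²] · [kg·s⁻²] = kg·m²·s⁻²
  a torque:  [torque] = kg·m²·s⁻²
Both are kg·m²·s⁻², so they have the same dimensions and can be added.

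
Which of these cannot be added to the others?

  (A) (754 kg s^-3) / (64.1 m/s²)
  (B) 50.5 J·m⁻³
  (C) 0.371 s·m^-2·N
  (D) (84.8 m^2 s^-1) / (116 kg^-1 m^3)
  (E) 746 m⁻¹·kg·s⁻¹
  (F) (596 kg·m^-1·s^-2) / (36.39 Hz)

Expand each in SI base units:
  (A) [kg·s⁻³] / [m·s⁻²] = kg·m⁻¹·s⁻¹
  (B) J·m⁻³ = N·m·m⁻³ = kg·m⁻¹·s⁻²
  (C) N·s·m⁻² = kg·m·s⁻²·s·m⁻² = kg·m⁻¹·s⁻¹
  (D) [m²·s⁻¹] / [kg⁻¹·m³] = kg·m⁻¹·s⁻¹
  (E) kg·m⁻¹·s⁻¹
  (F) [kg·m⁻¹·s⁻²] / [s⁻¹] = kg·m⁻¹·s⁻¹
All reduce to kg·m⁻¹·s⁻¹ except (B), which is kg·m⁻¹·s⁻².

(B)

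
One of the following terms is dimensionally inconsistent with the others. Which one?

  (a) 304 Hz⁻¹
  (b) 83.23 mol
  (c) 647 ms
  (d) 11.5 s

(b)

Reduce each to base SI dimensions:
  (a) Hz⁻¹ = (s⁻¹)⁻¹ = s
  (b) mol
  (c) s
  (d) s
All reduce to s except (b), which is mol.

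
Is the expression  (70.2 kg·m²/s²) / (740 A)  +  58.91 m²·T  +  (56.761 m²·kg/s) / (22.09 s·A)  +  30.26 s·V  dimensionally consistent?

Yes

Reduce each to base SI dimensions:
  (70.2 kg·m²/s²) / (740 A):  [kg·m²·s⁻²] / [A] = kg·m²·s⁻²·A⁻¹
  58.91 m²·T:  T·m² = Wb·m⁻²·m² = kg·m²·s⁻²·A⁻¹
  (56.761 m²·kg/s) / (22.09 s·A):  [kg·m²·s⁻¹] / [s·A] = kg·m²·s⁻²·A⁻¹
  30.26 s·V:  V·s = J·C⁻¹·s = kg·m²·s⁻²·A⁻¹
Every term reduces to kg·m²·s⁻²·A⁻¹.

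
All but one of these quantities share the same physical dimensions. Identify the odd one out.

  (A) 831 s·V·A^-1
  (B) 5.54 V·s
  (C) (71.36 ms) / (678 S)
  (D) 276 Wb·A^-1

In SI base units:
  (A) V·s·A⁻¹ = J·C⁻¹·s·A⁻¹ = kg·m²·s⁻²·A⁻²
  (B) V·s = J·C⁻¹·s = kg·m²·s⁻²·A⁻¹
  (C) [s] / [kg⁻¹·m⁻²·s³·A²] = kg·m²·s⁻²·A⁻²
  (D) Wb·A⁻¹ = V·s·A⁻¹ = kg·m²·s⁻²·A⁻²
All reduce to kg·m²·s⁻²·A⁻² except (B), which is kg·m²·s⁻²·A⁻¹.

(B)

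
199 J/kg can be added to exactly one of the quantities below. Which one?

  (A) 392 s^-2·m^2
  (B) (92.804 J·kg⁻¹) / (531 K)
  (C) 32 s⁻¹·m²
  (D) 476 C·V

Reference: J·kg⁻¹ = N·m·kg⁻¹ = m²·s⁻².
Each option:
  (A) m²·s⁻²  ← same
  (B) [m²·s⁻²] / [K] = m²·s⁻²·K⁻¹
  (C) m²·s⁻¹
  (D) C·V = s·A·J·C⁻¹ = kg·m²·s⁻²
Only (A) matches m²·s⁻².

(A)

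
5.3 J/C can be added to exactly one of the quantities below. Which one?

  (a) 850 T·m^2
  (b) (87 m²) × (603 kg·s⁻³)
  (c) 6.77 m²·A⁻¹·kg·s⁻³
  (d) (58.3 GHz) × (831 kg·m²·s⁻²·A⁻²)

Reference: J·C⁻¹ = N·m·(s·A)⁻¹ = kg·m²·s⁻³·A⁻¹.
Each option:
  (a) T·m² = Wb·m⁻²·m² = kg·m²·s⁻²·A⁻¹
  (b) [m²] · [kg·s⁻³] = kg·m²·s⁻³
  (c) kg·m²·s⁻³·A⁻¹  ← same
  (d) [s⁻¹] · [kg·m²·s⁻²·A⁻²] = kg·m²·s⁻³·A⁻²
Only (c) matches kg·m²·s⁻³·A⁻¹.

(c)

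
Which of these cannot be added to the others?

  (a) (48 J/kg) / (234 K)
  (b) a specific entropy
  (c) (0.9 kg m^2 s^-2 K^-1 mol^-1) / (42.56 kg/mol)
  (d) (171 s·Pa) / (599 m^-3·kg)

Reduce each to base SI dimensions:
  (a) [m²·s⁻²] / [K] = m²·s⁻²·K⁻¹
  (b) [specific entropy] = m²·s⁻²·K⁻¹
  (c) [kg·m²·s⁻²·K⁻¹·mol⁻¹] / [kg·mol⁻¹] = m²·s⁻²·K⁻¹
  (d) [kg·m⁻¹·s⁻¹] / [kg·m⁻³] = m²·s⁻¹
All reduce to m²·s⁻²·K⁻¹ except (d), which is m²·s⁻¹.

(d)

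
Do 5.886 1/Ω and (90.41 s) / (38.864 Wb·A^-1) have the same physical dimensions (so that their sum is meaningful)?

Yes

Reduce each to base SI dimensions:
  5.886 1/Ω:  Ω⁻¹ = (V·A⁻¹)⁻¹ = kg⁻¹·m⁻²·s³·A²
  (90.41 s) / (38.864 Wb·A^-1):  [s] / [kg·m²·s⁻²·A⁻²] = kg⁻¹·m⁻²·s³·A²
Both are kg⁻¹·m⁻²·s³·A², so they have the same dimensions and can be added.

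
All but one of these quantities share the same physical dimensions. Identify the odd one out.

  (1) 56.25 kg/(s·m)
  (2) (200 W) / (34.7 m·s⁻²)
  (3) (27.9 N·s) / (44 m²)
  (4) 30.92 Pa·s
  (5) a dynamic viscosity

(2)

Expand each in SI base units:
  (1) kg·m⁻¹·s⁻¹
  (2) [kg·m²·s⁻³] / [m·s⁻²] = kg·m·s⁻¹
  (3) [kg·m·s⁻¹] / [m²] = kg·m⁻¹·s⁻¹
  (4) Pa·s = N·m⁻²·s = kg·m⁻¹·s⁻¹
  (5) [dynamic viscosity] = kg·m⁻¹·s⁻¹
All reduce to kg·m⁻¹·s⁻¹ except (2), which is kg·m·s⁻¹.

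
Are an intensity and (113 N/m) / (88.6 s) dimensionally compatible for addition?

Yes

Expand each in SI base units:
  an intensity:  [intensity] = kg·s⁻³
  (113 N/m) / (88.6 s):  [kg·s⁻²] / [s] = kg·s⁻³
Both are kg·s⁻³, so they have the same dimensions and can be added.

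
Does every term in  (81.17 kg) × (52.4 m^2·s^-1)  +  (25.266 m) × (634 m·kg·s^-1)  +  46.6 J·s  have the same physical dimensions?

Yes

Reduce each to base SI dimensions:
  (81.17 kg) × (52.4 m^2·s^-1):  [kg] · [m²·s⁻¹] = kg·m²·s⁻¹
  (25.266 m) × (634 m·kg·s^-1):  [m] · [kg·m·s⁻¹] = kg·m²·s⁻¹
  46.6 J·s:  J·s = N·m·s = kg·m²·s⁻¹
Every term reduces to kg·m²·s⁻¹.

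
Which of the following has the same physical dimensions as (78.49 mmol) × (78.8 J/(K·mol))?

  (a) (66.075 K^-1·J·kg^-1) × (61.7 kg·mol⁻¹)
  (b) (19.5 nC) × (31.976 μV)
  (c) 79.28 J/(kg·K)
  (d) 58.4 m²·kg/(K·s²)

Reference: [mol] · [kg·m²·s⁻²·K⁻¹·mol⁻¹] = kg·m²·s⁻²·K⁻¹.
Each option:
  (a) [m²·s⁻²·K⁻¹] · [kg·mol⁻¹] = kg·m²·s⁻²·K⁻¹·mol⁻¹
  (b) [s·A] · [kg·m²·s⁻³·A⁻¹] = kg·m²·s⁻²
  (c) J·kg⁻¹·K⁻¹ = N·m·kg⁻¹·K⁻¹ = m²·s⁻²·K⁻¹
  (d) kg·m²·s⁻²·K⁻¹  ← same
Only (d) matches kg·m²·s⁻²·K⁻¹.

(d)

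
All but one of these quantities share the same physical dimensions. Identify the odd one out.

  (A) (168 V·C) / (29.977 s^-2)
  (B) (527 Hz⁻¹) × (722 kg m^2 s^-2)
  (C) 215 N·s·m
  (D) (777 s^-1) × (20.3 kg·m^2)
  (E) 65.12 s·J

In SI base units:
  (A) [kg·m²·s⁻²] / [s⁻²] = kg·m²
  (B) [s] · [kg·m²·s⁻²] = kg·m²·s⁻¹
  (C) N·m·s = kg·m·s⁻²·m·s = kg·m²·s⁻¹
  (D) [s⁻¹] · [kg·m²] = kg·m²·s⁻¹
  (E) J·s = N·m·s = kg·m²·s⁻¹
All reduce to kg·m²·s⁻¹ except (A), which is kg·m².

(A)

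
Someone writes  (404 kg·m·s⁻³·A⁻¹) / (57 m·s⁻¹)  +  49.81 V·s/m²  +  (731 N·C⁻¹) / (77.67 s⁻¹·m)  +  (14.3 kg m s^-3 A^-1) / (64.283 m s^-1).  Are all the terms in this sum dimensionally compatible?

Yes

Dimensions:
  (404 kg·m·s⁻³·A⁻¹) / (57 m·s⁻¹):  [kg·m·s⁻³·A⁻¹] / [m·s⁻¹] = kg·s⁻²·A⁻¹
  49.81 V·s/m²:  V·s·m⁻² = J·C⁻¹·s·m⁻² = kg·s⁻²·A⁻¹
  (731 N·C⁻¹) / (77.67 s⁻¹·m):  [kg·m·s⁻³·A⁻¹] / [m·s⁻¹] = kg·s⁻²·A⁻¹
  (14.3 kg m s^-3 A^-1) / (64.283 m s^-1):  [kg·m·s⁻³·A⁻¹] / [m·s⁻¹] = kg·s⁻²·A⁻¹
Every term reduces to kg·s⁻²·A⁻¹.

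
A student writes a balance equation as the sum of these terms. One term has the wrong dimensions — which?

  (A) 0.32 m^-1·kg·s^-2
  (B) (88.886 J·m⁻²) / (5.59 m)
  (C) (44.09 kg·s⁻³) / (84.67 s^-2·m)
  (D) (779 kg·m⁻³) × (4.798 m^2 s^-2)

(C)

In SI base units:
  (A) kg·m⁻¹·s⁻²
  (B) [kg·s⁻²] / [m] = kg·m⁻¹·s⁻²
  (C) [kg·s⁻³] / [m·s⁻²] = kg·m⁻¹·s⁻¹
  (D) [kg·m⁻³] · [m²·s⁻²] = kg·m⁻¹·s⁻²
All reduce to kg·m⁻¹·s⁻² except (C), which is kg·m⁻¹·s⁻¹.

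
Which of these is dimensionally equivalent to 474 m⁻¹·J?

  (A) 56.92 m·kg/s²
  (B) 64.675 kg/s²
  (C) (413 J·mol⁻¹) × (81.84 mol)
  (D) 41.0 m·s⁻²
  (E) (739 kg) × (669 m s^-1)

(A)

Reference: J·m⁻¹ = N·m·m⁻¹ = kg·m·s⁻².
Each option:
  (A) kg·m·s⁻²  ← same
  (B) kg·s⁻²
  (C) [kg·m²·s⁻²·mol⁻¹] · [mol] = kg·m²·s⁻²
  (D) m·s⁻²
  (E) [kg] · [m·s⁻¹] = kg·m·s⁻¹
Only (A) matches kg·m·s⁻².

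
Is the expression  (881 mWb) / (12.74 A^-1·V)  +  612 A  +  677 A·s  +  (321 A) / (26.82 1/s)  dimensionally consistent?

No

Work out the base dimensions of each:
  (881 mWb) / (12.74 A^-1·V):  [kg·m²·s⁻²·A⁻¹] / [kg·m²·s⁻³·A⁻²] = s·A
  612 A:  A
  677 A·s:  A·s = s·A
  (321 A) / (26.82 1/s):  [A] / [s⁻¹] = s·A
The terms do not share a single dimension (A vs s·A).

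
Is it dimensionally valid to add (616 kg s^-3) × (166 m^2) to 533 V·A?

Yes

Work out the base dimensions of each:
  (616 kg s^-3) × (166 m^2):  [kg·s⁻³] · [m²] = kg·m²·s⁻³
  533 V·A:  V·A = J·C⁻¹·A = kg·m²·s⁻³
Both are kg·m²·s⁻³, so they have the same dimensions and can be added.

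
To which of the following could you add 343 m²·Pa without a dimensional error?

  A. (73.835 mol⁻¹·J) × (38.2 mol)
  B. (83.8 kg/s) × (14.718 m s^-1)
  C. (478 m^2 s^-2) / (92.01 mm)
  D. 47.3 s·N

B.

Reference: Pa·m² = N·m⁻²·m² = kg·m·s⁻².
Each option:
  A. [kg·m²·s⁻²·mol⁻¹] · [mol] = kg·m²·s⁻²
  B. [kg·s⁻¹] · [m·s⁻¹] = kg·m·s⁻²  ← same
  C. [m²·s⁻²] / [m] = m·s⁻²
  D. N·s = kg·m·s⁻²·s = kg·m·s⁻¹
Only B. matches kg·m·s⁻².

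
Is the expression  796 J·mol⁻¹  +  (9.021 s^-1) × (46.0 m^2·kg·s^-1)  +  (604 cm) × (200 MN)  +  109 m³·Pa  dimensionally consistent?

No

Reduce each to base SI dimensions:
  796 J·mol⁻¹:  J·mol⁻¹ = N·m·mol⁻¹ = kg·m²·s⁻²·mol⁻¹
  (9.021 s^-1) × (46.0 m^2·kg·s^-1):  [s⁻¹] · [kg·m²·s⁻¹] = kg·m²·s⁻²
  (604 cm) × (200 MN):  [m] · [kg·m·s⁻²] = kg·m²·s⁻²
  109 m³·Pa:  Pa·m³ = N·m⁻²·m³ = kg·m²·s⁻²
The terms do not share a single dimension (kg·m²·s⁻² vs kg·m²·s⁻²·mol⁻¹).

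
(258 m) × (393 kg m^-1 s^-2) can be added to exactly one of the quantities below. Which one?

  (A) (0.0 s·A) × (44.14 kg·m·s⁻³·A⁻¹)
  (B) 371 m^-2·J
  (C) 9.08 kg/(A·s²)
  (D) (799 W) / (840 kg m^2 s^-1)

Reference: [m] · [kg·m⁻¹·s⁻²] = kg·s⁻².
Each option:
  (A) [s·A] · [kg·m·s⁻³·A⁻¹] = kg·m·s⁻²
  (B) J·m⁻² = N·m·m⁻² = kg·s⁻²  ← same
  (C) kg·s⁻²·A⁻¹
  (D) [kg·m²·s⁻³] / [kg·m²·s⁻¹] = s⁻²
Only (B) matches kg·s⁻².

(B)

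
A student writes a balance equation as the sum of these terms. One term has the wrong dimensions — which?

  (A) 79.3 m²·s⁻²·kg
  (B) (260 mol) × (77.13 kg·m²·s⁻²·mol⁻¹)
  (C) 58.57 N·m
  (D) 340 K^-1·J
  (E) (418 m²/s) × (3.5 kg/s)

(D)

Expand each in SI base units:
  (A) kg·m²·s⁻²
  (B) [mol] · [kg·m²·s⁻²·mol⁻¹] = kg·m²·s⁻²
  (C) N·m = kg·m·s⁻²·m = kg·m²·s⁻²
  (D) J·K⁻¹ = N·m·K⁻¹ = kg·m²·s⁻²·K⁻¹
  (E) [m²·s⁻¹] · [kg·s⁻¹] = kg·m²·s⁻²
All reduce to kg·m²·s⁻² except (D), which is kg·m²·s⁻²·K⁻¹.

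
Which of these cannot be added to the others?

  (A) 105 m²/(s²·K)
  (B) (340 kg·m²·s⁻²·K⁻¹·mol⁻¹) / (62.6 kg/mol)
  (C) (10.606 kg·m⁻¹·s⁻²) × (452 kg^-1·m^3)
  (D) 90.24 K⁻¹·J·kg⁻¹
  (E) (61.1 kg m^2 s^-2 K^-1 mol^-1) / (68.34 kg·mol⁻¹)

Dimensions:
  (A) m²·s⁻²·K⁻¹
  (B) [kg·m²·s⁻²·K⁻¹·mol⁻¹] / [kg·mol⁻¹] = m²·s⁻²·K⁻¹
  (C) [kg·m⁻¹·s⁻²] · [kg⁻¹·m³] = m²·s⁻²
  (D) J·kg⁻¹·K⁻¹ = N·m·kg⁻¹·K⁻¹ = m²·s⁻²·K⁻¹
  (E) [kg·m²·s⁻²·K⁻¹·mol⁻¹] / [kg·mol⁻¹] = m²·s⁻²·K⁻¹
All reduce to m²·s⁻²·K⁻¹ except (C), which is m²·s⁻².

(C)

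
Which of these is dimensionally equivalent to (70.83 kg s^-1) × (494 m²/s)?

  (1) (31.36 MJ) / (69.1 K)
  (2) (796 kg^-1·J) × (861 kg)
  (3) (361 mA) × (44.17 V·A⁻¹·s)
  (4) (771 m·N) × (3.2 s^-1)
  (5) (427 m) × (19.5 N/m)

(2)

Reference: [kg·s⁻¹] · [m²·s⁻¹] = kg·m²·s⁻².
Each option:
  (1) [kg·m²·s⁻²] / [K] = kg·m²·s⁻²·K⁻¹
  (2) [m²·s⁻²] · [kg] = kg·m²·s⁻²  ← same
  (3) [A] · [kg·m²·s⁻²·A⁻²] = kg·m²·s⁻²·A⁻¹
  (4) [kg·m²·s⁻²] · [s⁻¹] = kg·m²·s⁻³
  (5) [m] · [kg·s⁻²] = kg·m·s⁻²
Only (2) matches kg·m²·s⁻².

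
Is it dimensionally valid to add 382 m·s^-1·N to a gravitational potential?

No

Expand each in SI base units:
  382 m·s^-1·N:  N·m·s⁻¹ = kg·m·s⁻²·m·s⁻¹ = kg·m²·s⁻³
  a gravitational potential:  [gravitational potential] = m²·s⁻²
kg·m²·s⁻³ ≠ m²·s⁻², so they cannot be added.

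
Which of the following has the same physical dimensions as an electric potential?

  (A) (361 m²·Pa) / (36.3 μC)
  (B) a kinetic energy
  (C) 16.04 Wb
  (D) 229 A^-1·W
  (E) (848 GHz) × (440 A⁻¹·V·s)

(D)

Reference: [electric potential] = kg·m²·s⁻³·A⁻¹.
Each option:
  (A) [kg·m·s⁻²] / [s·A] = kg·m·s⁻³·A⁻¹
  (B) [kinetic energy] = kg·m²·s⁻²
  (C) Wb = V·s = kg·m²·s⁻²·A⁻¹
  (D) W·A⁻¹ = J·s⁻¹·A⁻¹ = kg·m²·s⁻³·A⁻¹  ← same
  (E) [s⁻¹] · [kg·m²·s⁻²·A⁻²] = kg·m²·s⁻³·A⁻²
Only (D) matches kg·m²·s⁻³·A⁻¹.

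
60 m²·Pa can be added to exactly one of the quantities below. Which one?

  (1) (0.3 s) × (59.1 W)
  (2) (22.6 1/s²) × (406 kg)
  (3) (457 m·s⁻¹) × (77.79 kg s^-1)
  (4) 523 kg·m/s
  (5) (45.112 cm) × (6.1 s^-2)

(3)

Reference: Pa·m² = N·m⁻²·m² = kg·m·s⁻².
Each option:
  (1) [s] · [kg·m²·s⁻³] = kg·m²·s⁻²
  (2) [s⁻²] · [kg] = kg·s⁻²
  (3) [m·s⁻¹] · [kg·s⁻¹] = kg·m·s⁻²  ← same
  (4) kg·m·s⁻¹
  (5) [m] · [s⁻²] = m·s⁻²
Only (3) matches kg·m·s⁻².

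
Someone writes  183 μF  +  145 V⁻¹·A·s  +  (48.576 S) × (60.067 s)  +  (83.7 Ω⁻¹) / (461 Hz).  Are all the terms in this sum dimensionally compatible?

Yes

Work out the base dimensions of each:
  183 μF:  F = C·V⁻¹ = kg⁻¹·m⁻²·s⁴·A²
  145 V⁻¹·A·s:  A·s·V⁻¹ = A·s·(J·C⁻¹)⁻¹ = kg⁻¹·m⁻²·s⁴·A²
  (48.576 S) × (60.067 s):  [kg⁻¹·m⁻²·s³·A²] · [s] = kg⁻¹·m⁻²·s⁴·A²
  (83.7 Ω⁻¹) / (461 Hz):  [kg⁻¹·m⁻²·s³·A²] / [s⁻¹] = kg⁻¹·m⁻²·s⁴·A²
Every term reduces to kg⁻¹·m⁻²·s⁴·A².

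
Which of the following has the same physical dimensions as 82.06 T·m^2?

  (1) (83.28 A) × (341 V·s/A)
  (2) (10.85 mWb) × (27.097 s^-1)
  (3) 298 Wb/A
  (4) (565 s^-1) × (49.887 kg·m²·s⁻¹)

Reference: T·m² = Wb·m⁻²·m² = kg·m²·s⁻²·A⁻¹.
Each option:
  (1) [A] · [kg·m²·s⁻²·A⁻²] = kg·m²·s⁻²·A⁻¹  ← same
  (2) [kg·m²·s⁻²·A⁻¹] · [s⁻¹] = kg·m²·s⁻³·A⁻¹
  (3) Wb·A⁻¹ = V·s·A⁻¹ = kg·m²·s⁻²·A⁻²
  (4) [s⁻¹] · [kg·m²·s⁻¹] = kg·m²·s⁻²
Only (1) matches kg·m²·s⁻²·A⁻¹.

(1)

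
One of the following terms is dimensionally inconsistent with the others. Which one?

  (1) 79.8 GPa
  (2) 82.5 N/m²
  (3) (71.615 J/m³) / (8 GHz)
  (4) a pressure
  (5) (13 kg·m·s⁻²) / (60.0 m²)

(3)

Dimensions:
  (1) Pa = N·m⁻² = kg·m⁻¹·s⁻²
  (2) N·m⁻² = kg·m·s⁻²·m⁻² = kg·m⁻¹·s⁻²
  (3) [kg·m⁻¹·s⁻²] / [s⁻¹] = kg·m⁻¹·s⁻¹
  (4) [pressure] = kg·m⁻¹·s⁻²
  (5) [kg·m·s⁻²] / [m²] = kg·m⁻¹·s⁻²
All reduce to kg·m⁻¹·s⁻² except (3), which is kg·m⁻¹·s⁻¹.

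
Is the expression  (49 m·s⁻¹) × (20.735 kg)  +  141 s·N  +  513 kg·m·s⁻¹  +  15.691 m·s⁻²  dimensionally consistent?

Work out the base dimensions of each:
  (49 m·s⁻¹) × (20.735 kg):  [m·s⁻¹] · [kg] = kg·m·s⁻¹
  141 s·N:  N·s = kg·m·s⁻²·s = kg·m·s⁻¹
  513 kg·m·s⁻¹:  kg·m·s⁻¹
  15.691 m·s⁻²:  m·s⁻²
The terms do not share a single dimension (kg·m·s⁻¹ vs m·s⁻²).

No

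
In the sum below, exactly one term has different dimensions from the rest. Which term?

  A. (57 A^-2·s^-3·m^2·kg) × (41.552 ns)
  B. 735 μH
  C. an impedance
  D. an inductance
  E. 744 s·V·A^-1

C.

Expand each in SI base units:
  A. [kg·m²·s⁻³·A⁻²] · [s] = kg·m²·s⁻²·A⁻²
  B. H = V·s·A⁻¹ = kg·m²·s⁻²·A⁻²
  C. [impedance] = kg·m²·s⁻³·A⁻²
  D. [inductance] = kg·m²·s⁻²·A⁻²
  E. V·s·A⁻¹ = J·C⁻¹·s·A⁻¹ = kg·m²·s⁻²·A⁻²
All reduce to kg·m²·s⁻²·A⁻² except C., which is kg·m²·s⁻³·A⁻².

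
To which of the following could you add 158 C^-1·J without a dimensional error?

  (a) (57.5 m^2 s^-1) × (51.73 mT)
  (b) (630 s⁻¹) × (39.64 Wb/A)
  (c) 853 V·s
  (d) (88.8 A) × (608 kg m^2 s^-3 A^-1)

Reference: J·C⁻¹ = N·m·(s·A)⁻¹ = kg·m²·s⁻³·A⁻¹.
Each option:
  (a) [m²·s⁻¹] · [kg·s⁻²·A⁻¹] = kg·m²·s⁻³·A⁻¹  ← same
  (b) [s⁻¹] · [kg·m²·s⁻²·A⁻²] = kg·m²·s⁻³·A⁻²
  (c) V·s = J·C⁻¹·s = kg·m²·s⁻²·A⁻¹
  (d) [A] · [kg·m²·s⁻³·A⁻¹] = kg·m²·s⁻³
Only (a) matches kg·m²·s⁻³·A⁻¹.

(a)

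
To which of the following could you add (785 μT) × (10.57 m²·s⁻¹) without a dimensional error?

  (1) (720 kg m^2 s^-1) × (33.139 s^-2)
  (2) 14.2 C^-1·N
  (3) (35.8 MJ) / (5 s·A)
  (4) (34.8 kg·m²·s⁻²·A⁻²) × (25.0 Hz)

(3)

Reference: [kg·s⁻²·A⁻¹] · [m²·s⁻¹] = kg·m²·s⁻³·A⁻¹.
Each option:
  (1) [kg·m²·s⁻¹] · [s⁻²] = kg·m²·s⁻³
  (2) N·C⁻¹ = kg·m·s⁻²·(s·A)⁻¹ = kg·m·s⁻³·A⁻¹
  (3) [kg·m²·s⁻²] / [s·A] = kg·m²·s⁻³·A⁻¹  ← same
  (4) [kg·m²·s⁻²·A⁻²] · [s⁻¹] = kg·m²·s⁻³·A⁻²
Only (3) matches kg·m²·s⁻³·A⁻¹.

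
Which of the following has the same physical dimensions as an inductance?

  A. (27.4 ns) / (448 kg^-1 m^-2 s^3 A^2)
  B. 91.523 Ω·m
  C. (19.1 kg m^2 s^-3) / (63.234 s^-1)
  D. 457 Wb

A.

Reference: [inductance] = kg·m²·s⁻²·A⁻².
Each option:
  A. [s] / [kg⁻¹·m⁻²·s³·A²] = kg·m²·s⁻²·A⁻²  ← same
  B. Ω·m = V·A⁻¹·m = kg·m³·s⁻³·A⁻²
  C. [kg·m²·s⁻³] / [s⁻¹] = kg·m²·s⁻²
  D. Wb = V·s = kg·m²·s⁻²·A⁻¹
Only A. matches kg·m²·s⁻²·A⁻².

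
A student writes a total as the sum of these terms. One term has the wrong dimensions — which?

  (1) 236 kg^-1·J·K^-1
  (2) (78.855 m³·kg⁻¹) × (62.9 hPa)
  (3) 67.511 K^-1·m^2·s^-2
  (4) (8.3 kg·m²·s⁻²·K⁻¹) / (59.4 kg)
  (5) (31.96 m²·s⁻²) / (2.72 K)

Reduce each to base SI dimensions:
  (1) J·kg⁻¹·K⁻¹ = N·m·kg⁻¹·K⁻¹ = m²·s⁻²·K⁻¹
  (2) [kg⁻¹·m³] · [kg·m⁻¹·s⁻²] = m²·s⁻²
  (3) m²·s⁻²·K⁻¹
  (4) [kg·m²·s⁻²·K⁻¹] / [kg] = m²·s⁻²·K⁻¹
  (5) [m²·s⁻²] / [K] = m²·s⁻²·K⁻¹
All reduce to m²·s⁻²·K⁻¹ except (2), which is m²·s⁻².

(2)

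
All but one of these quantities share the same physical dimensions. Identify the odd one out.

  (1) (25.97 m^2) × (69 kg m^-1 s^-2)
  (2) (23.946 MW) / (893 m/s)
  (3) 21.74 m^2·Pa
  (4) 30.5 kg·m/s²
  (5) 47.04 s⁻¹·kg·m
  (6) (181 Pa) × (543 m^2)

Reduce each to base SI dimensions:
  (1) [m²] · [kg·m⁻¹·s⁻²] = kg·m·s⁻²
  (2) [kg·m²·s⁻³] / [m·s⁻¹] = kg·m·s⁻²
  (3) Pa·m² = N·m⁻²·m² = kg·m·s⁻²
  (4) kg·m·s⁻²
  (5) kg·m·s⁻¹
  (6) [kg·m⁻¹·s⁻²] · [m²] = kg·m·s⁻²
All reduce to kg·m·s⁻² except (5), which is kg·m·s⁻¹.

(5)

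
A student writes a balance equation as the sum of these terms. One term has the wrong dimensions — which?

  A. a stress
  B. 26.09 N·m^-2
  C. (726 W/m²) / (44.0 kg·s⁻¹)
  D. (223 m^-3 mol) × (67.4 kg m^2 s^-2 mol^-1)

C.

Work out the base dimensions of each:
  A. [stress] = kg·m⁻¹·s⁻²
  B. N·m⁻² = kg·m·s⁻²·m⁻² = kg·m⁻¹·s⁻²
  C. [kg·s⁻³] / [kg·s⁻¹] = s⁻²
  D. [m⁻³·mol] · [kg·m²·s⁻²·mol⁻¹] = kg·m⁻¹·s⁻²
All reduce to kg·m⁻¹·s⁻² except C., which is s⁻².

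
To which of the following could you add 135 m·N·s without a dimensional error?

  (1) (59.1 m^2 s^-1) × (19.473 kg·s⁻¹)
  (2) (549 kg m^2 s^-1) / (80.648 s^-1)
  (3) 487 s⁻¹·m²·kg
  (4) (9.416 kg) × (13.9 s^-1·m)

Reference: N·m·s = kg·m·s⁻²·m·s = kg·m²·s⁻¹.
Each option:
  (1) [m²·s⁻¹] · [kg·s⁻¹] = kg·m²·s⁻²
  (2) [kg·m²·s⁻¹] / [s⁻¹] = kg·m²
  (3) kg·m²·s⁻¹  ← same
  (4) [kg] · [m·s⁻¹] = kg·m·s⁻¹
Only (3) matches kg·m²·s⁻¹.

(3)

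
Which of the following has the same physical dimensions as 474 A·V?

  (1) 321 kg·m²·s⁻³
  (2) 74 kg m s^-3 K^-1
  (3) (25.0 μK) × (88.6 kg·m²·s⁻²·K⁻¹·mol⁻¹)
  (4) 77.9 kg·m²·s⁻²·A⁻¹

Reference: V·A = J·C⁻¹·A = kg·m²·s⁻³.
Each option:
  (1) kg·m²·s⁻³  ← same
  (2) kg·m·s⁻³·K⁻¹
  (3) [K] · [kg·m²·s⁻²·K⁻¹·mol⁻¹] = kg·m²·s⁻²·mol⁻¹
  (4) kg·m²·s⁻²·A⁻¹
Only (1) matches kg·m²·s⁻³.

(1)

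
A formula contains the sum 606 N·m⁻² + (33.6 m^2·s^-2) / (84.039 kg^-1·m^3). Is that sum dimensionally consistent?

Yes

In SI base units:
  606 N·m⁻²:  N·m⁻² = kg·m·s⁻²·m⁻² = kg·m⁻¹·s⁻²
  (33.6 m^2·s^-2) / (84.039 kg^-1·m^3):  [m²·s⁻²] / [kg⁻¹·m³] = kg·m⁻¹·s⁻²
Both are kg·m⁻¹·s⁻², so they have the same dimensions and can be added.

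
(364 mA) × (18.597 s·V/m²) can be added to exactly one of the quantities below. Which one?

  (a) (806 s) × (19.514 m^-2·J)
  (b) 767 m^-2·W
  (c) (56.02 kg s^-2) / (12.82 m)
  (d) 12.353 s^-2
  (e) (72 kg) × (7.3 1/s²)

(e)

Reference: [A] · [kg·s⁻²·A⁻¹] = kg·s⁻².
Each option:
  (a) [s] · [kg·s⁻²] = kg·s⁻¹
  (b) W·m⁻² = J·s⁻¹·m⁻² = kg·s⁻³
  (c) [kg·s⁻²] / [m] = kg·m⁻¹·s⁻²
  (d) s⁻²
  (e) [kg] · [s⁻²] = kg·s⁻²  ← same
Only (e) matches kg·s⁻².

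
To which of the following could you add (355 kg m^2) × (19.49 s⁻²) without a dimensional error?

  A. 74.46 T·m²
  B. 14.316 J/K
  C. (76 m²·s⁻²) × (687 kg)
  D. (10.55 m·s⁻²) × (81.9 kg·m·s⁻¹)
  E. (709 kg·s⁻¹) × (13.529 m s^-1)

Reference: [kg·m²] · [s⁻²] = kg·m²·s⁻².
Each option:
  A. T·m² = Wb·m⁻²·m² = kg·m²·s⁻²·A⁻¹
  B. J·K⁻¹ = N·m·K⁻¹ = kg·m²·s⁻²·K⁻¹
  C. [m²·s⁻²] · [kg] = kg·m²·s⁻²  ← same
  D. [m·s⁻²] · [kg·m·s⁻¹] = kg·m²·s⁻³
  E. [kg·s⁻¹] · [m·s⁻¹] = kg·m·s⁻²
Only C. matches kg·m²·s⁻².

C.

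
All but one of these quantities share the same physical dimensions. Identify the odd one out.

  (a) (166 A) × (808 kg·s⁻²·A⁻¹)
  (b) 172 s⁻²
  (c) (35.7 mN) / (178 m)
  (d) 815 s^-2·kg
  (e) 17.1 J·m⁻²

(b)

In SI base units:
  (a) [A] · [kg·s⁻²·A⁻¹] = kg·s⁻²
  (b) s⁻²
  (c) [kg·m·s⁻²] / [m] = kg·s⁻²
  (d) kg·s⁻²
  (e) J·m⁻² = N·m·m⁻² = kg·s⁻²
All reduce to kg·s⁻² except (b), which is s⁻².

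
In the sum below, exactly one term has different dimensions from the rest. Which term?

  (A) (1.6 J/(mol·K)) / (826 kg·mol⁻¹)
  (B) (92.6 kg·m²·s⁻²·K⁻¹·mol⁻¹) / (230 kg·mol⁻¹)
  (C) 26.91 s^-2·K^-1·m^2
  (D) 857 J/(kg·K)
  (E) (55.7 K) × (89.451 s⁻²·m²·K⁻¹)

Dimensions:
  (A) [kg·m²·s⁻²·K⁻¹·mol⁻¹] / [kg·mol⁻¹] = m²·s⁻²·K⁻¹
  (B) [kg·m²·s⁻²·K⁻¹·mol⁻¹] / [kg·mol⁻¹] = m²·s⁻²·K⁻¹
  (C) m²·s⁻²·K⁻¹
  (D) J·kg⁻¹·K⁻¹ = N·m·kg⁻¹·K⁻¹ = m²·s⁻²·K⁻¹
  (E) [K] · [m²·s⁻²·K⁻¹] = m²·s⁻²
All reduce to m²·s⁻²·K⁻¹ except (E), which is m²·s⁻².

(E)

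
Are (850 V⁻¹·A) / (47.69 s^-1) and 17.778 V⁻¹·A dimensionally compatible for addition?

Work out the base dimensions of each:
  (850 V⁻¹·A) / (47.69 s^-1):  [kg⁻¹·m⁻²·s³·A²] / [s⁻¹] = kg⁻¹·m⁻²·s⁴·A²
  17.778 V⁻¹·A:  A·V⁻¹ = A·(J·C⁻¹)⁻¹ = kg⁻¹·m⁻²·s³·A²
kg⁻¹·m⁻²·s⁴·A² ≠ kg⁻¹·m⁻²·s³·A², so they cannot be added.

No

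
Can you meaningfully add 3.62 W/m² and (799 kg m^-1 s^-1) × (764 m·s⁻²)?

Dimensions:
  3.62 W/m²:  W·m⁻² = J·s⁻¹·m⁻² = kg·s⁻³
  (799 kg m^-1 s^-1) × (764 m·s⁻²):  [kg·m⁻¹·s⁻¹] · [m·s⁻²] = kg·s⁻³
Both are kg·s⁻³, so they have the same dimensions and can be added.

Yes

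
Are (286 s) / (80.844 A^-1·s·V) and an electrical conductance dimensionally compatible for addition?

Yes

Work out the base dimensions of each:
  (286 s) / (80.844 A^-1·s·V):  [s] / [kg·m²·s⁻²·A⁻²] = kg⁻¹·m⁻²·s³·A²
  an electrical conductance:  [electrical conductance] = kg⁻¹·m⁻²·s³·A²
Both are kg⁻¹·m⁻²·s³·A², so they have the same dimensions and can be added.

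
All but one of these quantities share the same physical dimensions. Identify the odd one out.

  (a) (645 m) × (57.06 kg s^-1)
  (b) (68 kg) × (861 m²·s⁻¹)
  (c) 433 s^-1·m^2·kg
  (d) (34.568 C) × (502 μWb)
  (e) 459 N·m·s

Dimensions:
  (a) [m] · [kg·s⁻¹] = kg·m·s⁻¹
  (b) [kg] · [m²·s⁻¹] = kg·m²·s⁻¹
  (c) kg·m²·s⁻¹
  (d) [s·A] · [kg·m²·s⁻²·A⁻¹] = kg·m²·s⁻¹
  (e) N·m·s = kg·m·s⁻²·m·s = kg·m²·s⁻¹
All reduce to kg·m²·s⁻¹ except (a), which is kg·m·s⁻¹.

(a)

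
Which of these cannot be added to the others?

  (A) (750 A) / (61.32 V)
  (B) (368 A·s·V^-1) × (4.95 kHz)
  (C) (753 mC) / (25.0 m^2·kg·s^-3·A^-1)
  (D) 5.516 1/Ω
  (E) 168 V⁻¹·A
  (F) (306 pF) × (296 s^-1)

Reduce each to base SI dimensions:
  (A) [A] / [kg·m²·s⁻³·A⁻¹] = kg⁻¹·m⁻²·s³·A²
  (B) [kg⁻¹·m⁻²·s⁴·A²] · [s⁻¹] = kg⁻¹·m⁻²·s³·A²
  (C) [s·A] / [kg·m²·s⁻³·A⁻¹] = kg⁻¹·m⁻²·s⁴·A²
  (D) Ω⁻¹ = (V·A⁻¹)⁻¹ = kg⁻¹·m⁻²·s³·A²
  (E) A·V⁻¹ = A·(J·C⁻¹)⁻¹ = kg⁻¹·m⁻²·s³·A²
  (F) [kg⁻¹·m⁻²·s⁴·A²] · [s⁻¹] = kg⁻¹·m⁻²·s³·A²
All reduce to kg⁻¹·m⁻²·s³·A² except (C), which is kg⁻¹·m⁻²·s⁴·A².

(C)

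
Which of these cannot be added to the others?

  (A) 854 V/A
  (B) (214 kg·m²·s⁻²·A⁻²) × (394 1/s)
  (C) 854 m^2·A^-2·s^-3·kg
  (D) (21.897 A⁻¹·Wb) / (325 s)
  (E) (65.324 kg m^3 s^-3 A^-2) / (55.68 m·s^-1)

(E)

In SI base units:
  (A) V·A⁻¹ = J·C⁻¹·A⁻¹ = kg·m²·s⁻³·A⁻²
  (B) [kg·m²·s⁻²·A⁻²] · [s⁻¹] = kg·m²·s⁻³·A⁻²
  (C) kg·m²·s⁻³·A⁻²
  (D) [kg·m²·s⁻²·A⁻²] / [s] = kg·m²·s⁻³·A⁻²
  (E) [kg·m³·s⁻³·A⁻²] / [m·s⁻¹] = kg·m²·s⁻²·A⁻²
All reduce to kg·m²·s⁻³·A⁻² except (E), which is kg·m²·s⁻²·A⁻².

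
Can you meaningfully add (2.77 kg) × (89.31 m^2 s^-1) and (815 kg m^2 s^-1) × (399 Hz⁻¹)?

No

Expand each in SI base units:
  (2.77 kg) × (89.31 m^2 s^-1):  [kg] · [m²·s⁻¹] = kg·m²·s⁻¹
  (815 kg m^2 s^-1) × (399 Hz⁻¹):  [kg·m²·s⁻¹] · [s] = kg·m²
kg·m²·s⁻¹ ≠ kg·m², so they cannot be added.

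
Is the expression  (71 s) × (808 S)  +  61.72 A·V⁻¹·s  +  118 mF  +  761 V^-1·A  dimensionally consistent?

Dimensions:
  (71 s) × (808 S):  [s] · [kg⁻¹·m⁻²·s³·A²] = kg⁻¹·m⁻²·s⁴·A²
  61.72 A·V⁻¹·s:  A·s·V⁻¹ = A·s·(J·C⁻¹)⁻¹ = kg⁻¹·m⁻²·s⁴·A²
  118 mF:  F = C·V⁻¹ = kg⁻¹·m⁻²·s⁴·A²
  761 V^-1·A:  A·V⁻¹ = A·(J·C⁻¹)⁻¹ = kg⁻¹·m⁻²·s³·A²
The terms do not share a single dimension (kg⁻¹·m⁻²·s³·A² vs kg⁻¹·m⁻²·s⁴·A²).

No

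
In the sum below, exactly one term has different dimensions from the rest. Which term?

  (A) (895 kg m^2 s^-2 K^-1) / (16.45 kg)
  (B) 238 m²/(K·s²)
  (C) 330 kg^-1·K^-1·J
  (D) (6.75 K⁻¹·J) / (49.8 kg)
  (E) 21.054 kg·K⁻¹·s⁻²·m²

Expand each in SI base units:
  (A) [kg·m²·s⁻²·K⁻¹] / [kg] = m²·s⁻²·K⁻¹
  (B) m²·s⁻²·K⁻¹
  (C) J·kg⁻¹·K⁻¹ = N·m·kg⁻¹·K⁻¹ = m²·s⁻²·K⁻¹
  (D) [kg·m²·s⁻²·K⁻¹] / [kg] = m²·s⁻²·K⁻¹
  (E) kg·m²·s⁻²·K⁻¹
All reduce to m²·s⁻²·K⁻¹ except (E), which is kg·m²·s⁻²·K⁻¹.

(E)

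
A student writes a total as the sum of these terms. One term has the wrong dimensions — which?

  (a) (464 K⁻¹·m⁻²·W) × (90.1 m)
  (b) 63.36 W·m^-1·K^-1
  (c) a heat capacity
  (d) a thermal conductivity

Dimensions:
  (a) [kg·s⁻³·K⁻¹] · [m] = kg·m·s⁻³·K⁻¹
  (b) W·m⁻¹·K⁻¹ = J·s⁻¹·m⁻¹·K⁻¹ = kg·m·s⁻³·K⁻¹
  (c) [heat capacity] = kg·m²·s⁻²·K⁻¹
  (d) [thermal conductivity] = kg·m·s⁻³·K⁻¹
All reduce to kg·m·s⁻³·K⁻¹ except (c), which is kg·m²·s⁻²·K⁻¹.

(c)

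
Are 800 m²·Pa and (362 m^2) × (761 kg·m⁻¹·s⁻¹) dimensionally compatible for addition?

No

Expand each in SI base units:
  800 m²·Pa:  Pa·m² = N·m⁻²·m² = kg·m·s⁻²
  (362 m^2) × (761 kg·m⁻¹·s⁻¹):  [m²] · [kg·m⁻¹·s⁻¹] = kg·m·s⁻¹
kg·m·s⁻² ≠ kg·m·s⁻¹, so they cannot be added.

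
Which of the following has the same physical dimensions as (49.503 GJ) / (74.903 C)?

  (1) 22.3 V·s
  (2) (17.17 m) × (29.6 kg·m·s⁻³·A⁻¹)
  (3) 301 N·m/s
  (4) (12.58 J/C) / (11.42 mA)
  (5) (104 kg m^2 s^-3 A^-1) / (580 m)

(2)

Reference: [kg·m²·s⁻²] / [s·A] = kg·m²·s⁻³·A⁻¹.
Each option:
  (1) V·s = J·C⁻¹·s = kg·m²·s⁻²·A⁻¹
  (2) [m] · [kg·m·s⁻³·A⁻¹] = kg·m²·s⁻³·A⁻¹  ← same
  (3) N·m·s⁻¹ = kg·m·s⁻²·m·s⁻¹ = kg·m²·s⁻³
  (4) [kg·m²·s⁻³·A⁻¹] / [A] = kg·m²·s⁻³·A⁻²
  (5) [kg·m²·s⁻³·A⁻¹] / [m] = kg·m·s⁻³·A⁻¹
Only (2) matches kg·m²·s⁻³·A⁻¹.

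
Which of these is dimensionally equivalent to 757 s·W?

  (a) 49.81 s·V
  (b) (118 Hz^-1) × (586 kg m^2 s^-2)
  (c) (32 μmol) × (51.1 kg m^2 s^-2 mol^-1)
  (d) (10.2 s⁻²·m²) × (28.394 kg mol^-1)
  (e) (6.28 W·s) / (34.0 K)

Reference: W·s = J·s⁻¹·s = kg·m²·s⁻².
Each option:
  (a) V·s = J·C⁻¹·s = kg·m²·s⁻²·A⁻¹
  (b) [s] · [kg·m²·s⁻²] = kg·m²·s⁻¹
  (c) [mol] · [kg·m²·s⁻²·mol⁻¹] = kg·m²·s⁻²  ← same
  (d) [m²·s⁻²] · [kg·mol⁻¹] = kg·m²·s⁻²·mol⁻¹
  (e) [kg·m²·s⁻²] / [K] = kg·m²·s⁻²·K⁻¹
Only (c) matches kg·m²·s⁻².

(c)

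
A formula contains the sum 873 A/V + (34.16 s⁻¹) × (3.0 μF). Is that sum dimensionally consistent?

Yes

Expand each in SI base units:
  873 A/V:  A·V⁻¹ = A·(J·C⁻¹)⁻¹ = kg⁻¹·m⁻²·s³·A²
  (34.16 s⁻¹) × (3.0 μF):  [s⁻¹] · [kg⁻¹·m⁻²·s⁴·A²] = kg⁻¹·m⁻²·s³·A²
Both are kg⁻¹·m⁻²·s³·A², so they have the same dimensions and can be added.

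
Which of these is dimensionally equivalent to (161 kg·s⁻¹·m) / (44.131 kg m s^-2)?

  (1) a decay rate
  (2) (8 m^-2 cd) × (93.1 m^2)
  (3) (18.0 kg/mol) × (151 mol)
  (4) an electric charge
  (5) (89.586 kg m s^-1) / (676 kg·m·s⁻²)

Reference: [kg·m·s⁻¹] / [kg·m·s⁻²] = s.
Each option:
  (1) [decay rate] = s⁻¹
  (2) [m⁻²·cd] · [m²] = cd
  (3) [kg·mol⁻¹] · [mol] = kg
  (4) [electric charge] = s·A
  (5) [kg·m·s⁻¹] / [kg·m·s⁻²] = s  ← same
Only (5) matches s.

(5)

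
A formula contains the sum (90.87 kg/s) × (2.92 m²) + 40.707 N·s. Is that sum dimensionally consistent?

No

In SI base units:
  (90.87 kg/s) × (2.92 m²):  [kg·s⁻¹] · [m²] = kg·m²·s⁻¹
  40.707 N·s:  N·s = kg·m·s⁻²·s = kg·m·s⁻¹
kg·m²·s⁻¹ ≠ kg·m·s⁻¹, so they cannot be added.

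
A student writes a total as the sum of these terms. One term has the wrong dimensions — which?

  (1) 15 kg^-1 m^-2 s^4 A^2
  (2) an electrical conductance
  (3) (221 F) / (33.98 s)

Expand each in SI base units:
  (1) kg⁻¹·m⁻²·s⁴·A²
  (2) [electrical conductance] = kg⁻¹·m⁻²·s³·A²
  (3) [kg⁻¹·m⁻²·s⁴·A²] / [s] = kg⁻¹·m⁻²·s³·A²
All reduce to kg⁻¹·m⁻²·s³·A² except (1), which is kg⁻¹·m⁻²·s⁴·A².

(1)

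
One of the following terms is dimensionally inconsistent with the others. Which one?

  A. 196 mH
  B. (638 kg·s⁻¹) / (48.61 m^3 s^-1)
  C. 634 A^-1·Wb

Expand each in SI base units:
  A. H = V·s·A⁻¹ = kg·m²·s⁻²·A⁻²
  B. [kg·s⁻¹] / [m³·s⁻¹] = kg·m⁻³
  C. Wb·A⁻¹ = V·s·A⁻¹ = kg·m²·s⁻²·A⁻²
All reduce to kg·m²·s⁻²·A⁻² except B., which is kg·m⁻³.

B.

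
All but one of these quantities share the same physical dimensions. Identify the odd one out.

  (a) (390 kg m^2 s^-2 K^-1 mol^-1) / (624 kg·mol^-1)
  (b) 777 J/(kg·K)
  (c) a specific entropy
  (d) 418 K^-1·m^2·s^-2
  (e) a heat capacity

Expand each in SI base units:
  (a) [kg·m²·s⁻²·K⁻¹·mol⁻¹] / [kg·mol⁻¹] = m²·s⁻²·K⁻¹
  (b) J·kg⁻¹·K⁻¹ = N·m·kg⁻¹·K⁻¹ = m²·s⁻²·K⁻¹
  (c) [specific entropy] = m²·s⁻²·K⁻¹
  (d) m²·s⁻²·K⁻¹
  (e) [heat capacity] = kg·m²·s⁻²·K⁻¹
All reduce to m²·s⁻²·K⁻¹ except (e), which is kg·m²·s⁻²·K⁻¹.

(e)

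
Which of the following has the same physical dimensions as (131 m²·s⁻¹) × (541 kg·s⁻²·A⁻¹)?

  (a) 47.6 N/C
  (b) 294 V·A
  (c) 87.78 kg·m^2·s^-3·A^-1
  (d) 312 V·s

Reference: [m²·s⁻¹] · [kg·s⁻²·A⁻¹] = kg·m²·s⁻³·A⁻¹.
Each option:
  (a) N·C⁻¹ = kg·m·s⁻²·(s·A)⁻¹ = kg·m·s⁻³·A⁻¹
  (b) V·A = J·C⁻¹·A = kg·m²·s⁻³
  (c) kg·m²·s⁻³·A⁻¹  ← same
  (d) V·s = J·C⁻¹·s = kg·m²·s⁻²·A⁻¹
Only (c) matches kg·m²·s⁻³·A⁻¹.

(c)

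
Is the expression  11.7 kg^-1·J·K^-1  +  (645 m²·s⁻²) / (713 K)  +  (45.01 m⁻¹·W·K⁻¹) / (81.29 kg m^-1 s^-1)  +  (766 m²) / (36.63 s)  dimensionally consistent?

No

Expand each in SI base units:
  11.7 kg^-1·J·K^-1:  J·kg⁻¹·K⁻¹ = N·m·kg⁻¹·K⁻¹ = m²·s⁻²·K⁻¹
  (645 m²·s⁻²) / (713 K):  [m²·s⁻²] / [K] = m²·s⁻²·K⁻¹
  (45.01 m⁻¹·W·K⁻¹) / (81.29 kg m^-1 s^-1):  [kg·m·s⁻³·K⁻¹] / [kg·m⁻¹·s⁻¹] = m²·s⁻²·K⁻¹
  (766 m²) / (36.63 s):  [m²] / [s] = m²·s⁻¹
The terms do not share a single dimension (m²·s⁻²·K⁻¹ vs m²·s⁻¹).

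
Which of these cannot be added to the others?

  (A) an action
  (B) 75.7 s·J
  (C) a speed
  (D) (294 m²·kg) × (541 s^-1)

(C)

Expand each in SI base units:
  (A) [action] = kg·m²·s⁻¹
  (B) J·s = N·m·s = kg·m²·s⁻¹
  (C) [speed] = m·s⁻¹
  (D) [kg·m²] · [s⁻¹] = kg·m²·s⁻¹
All reduce to kg·m²·s⁻¹ except (C), which is m·s⁻¹.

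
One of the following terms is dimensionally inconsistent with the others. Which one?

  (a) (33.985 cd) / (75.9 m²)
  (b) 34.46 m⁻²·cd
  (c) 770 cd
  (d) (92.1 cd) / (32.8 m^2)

Reduce each to base SI dimensions:
  (a) [cd] / [m²] = m⁻²·cd
  (b) cd·m⁻² = m⁻²·cd
  (c) cd
  (d) [cd] / [m²] = m⁻²·cd
All reduce to m⁻²·cd except (c), which is cd.

(c)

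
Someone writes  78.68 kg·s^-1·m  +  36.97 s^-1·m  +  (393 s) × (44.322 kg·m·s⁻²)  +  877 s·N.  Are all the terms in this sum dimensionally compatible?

Expand each in SI base units:
  78.68 kg·s^-1·m:  kg·m·s⁻¹
  36.97 s^-1·m:  m·s⁻¹
  (393 s) × (44.322 kg·m·s⁻²):  [s] · [kg·m·s⁻²] = kg·m·s⁻¹
  877 s·N:  N·s = kg·m·s⁻²·s = kg·m·s⁻¹
The terms do not share a single dimension (kg·m·s⁻¹ vs m·s⁻¹).

No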